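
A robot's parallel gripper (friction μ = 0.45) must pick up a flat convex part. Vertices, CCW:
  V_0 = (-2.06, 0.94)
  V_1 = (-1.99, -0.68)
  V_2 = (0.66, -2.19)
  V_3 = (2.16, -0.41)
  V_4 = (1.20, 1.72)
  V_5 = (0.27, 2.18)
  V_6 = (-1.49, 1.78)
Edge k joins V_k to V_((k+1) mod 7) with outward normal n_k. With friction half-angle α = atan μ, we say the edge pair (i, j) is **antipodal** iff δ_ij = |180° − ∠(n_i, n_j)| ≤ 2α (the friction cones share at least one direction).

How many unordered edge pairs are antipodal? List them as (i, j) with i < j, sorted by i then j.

count = 7; pairs: (0,2), (0,3), (1,3), (1,4), (1,5), (2,5), (2,6)

α = atan 0.45 = 24.23°;  2α = 48.46°
n_0 = (-0.9991, -0.0432)
n_1 = (-0.4951, -0.8688)
n_2 = (+0.7647, -0.6444)
n_3 = (+0.9117, +0.4109)
n_4 = (+0.4434, +0.8963)
n_5 = (-0.2216, +0.9751)
n_6 = (-0.8275, +0.5615)
  (0,1): δ = 122.15°  ·
  (0,2): δ = 42.59°  ✓
  (0,3): δ = 21.79°  ✓
  (0,4): δ = 61.21°  ·
  (0,5): δ = 100.33°  ·
  (0,6): δ = 143.37°  ·
  (1,2): δ = 100.45°  ·
  (1,3): δ = 36.06°  ✓
  (1,4): δ = 3.36°  ✓
  (1,5): δ = 42.48°  ✓
  (1,6): δ = 85.52°  ·
  (2,3): δ = 115.62°  ·
  (2,4): δ = 76.20°  ·
  (2,5): δ = 37.08°  ✓
  (2,6): δ = 5.96°  ✓
  (3,4): δ = 140.58°  ·
  (3,5): δ = 101.46°  ·
  (3,6): δ = 58.42°  ·
  (4,5): δ = 140.88°  ·
  (4,6): δ = 97.84°  ·
  (5,6): δ = 136.96°  ·
antipodal pairs: 7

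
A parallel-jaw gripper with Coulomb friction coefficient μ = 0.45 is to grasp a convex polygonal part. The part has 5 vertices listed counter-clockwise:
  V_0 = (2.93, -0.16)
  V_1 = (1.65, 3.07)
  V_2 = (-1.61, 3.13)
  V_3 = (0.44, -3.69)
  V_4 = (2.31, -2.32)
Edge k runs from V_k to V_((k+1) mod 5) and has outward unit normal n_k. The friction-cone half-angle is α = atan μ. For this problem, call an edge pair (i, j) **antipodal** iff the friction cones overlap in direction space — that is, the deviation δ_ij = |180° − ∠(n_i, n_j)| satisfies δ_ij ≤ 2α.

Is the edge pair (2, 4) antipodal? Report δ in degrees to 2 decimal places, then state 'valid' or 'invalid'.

α = atan 0.45 = 24.23°;  2α = 48.46°
edge 2: e_2 = (+2.05, -6.82);  n_2 = (-0.9577, -0.2879)
edge 4: e_4 = (+0.62, +2.16);  n_4 = (+0.9612, -0.2759)
∠(n_2, n_4) = 147.25°
δ = |180° − 147.25°| = 32.75°
32.75° ≤ 2α = 48.46°  →  valid

δ = 32.75°, valid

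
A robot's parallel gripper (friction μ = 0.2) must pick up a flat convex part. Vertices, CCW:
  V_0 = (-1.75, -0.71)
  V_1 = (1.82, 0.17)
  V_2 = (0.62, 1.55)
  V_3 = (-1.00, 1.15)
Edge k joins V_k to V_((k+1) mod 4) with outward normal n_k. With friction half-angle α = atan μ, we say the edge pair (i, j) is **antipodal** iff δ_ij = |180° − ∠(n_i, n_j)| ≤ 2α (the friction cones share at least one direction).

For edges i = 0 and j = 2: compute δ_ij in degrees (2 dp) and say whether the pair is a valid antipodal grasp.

α = atan 0.2 = 11.31°;  2α = 22.62°
edge 0: e_0 = (+3.57, +0.88);  n_0 = (+0.2393, -0.9709)
edge 2: e_2 = (-1.62, -0.40);  n_2 = (-0.2397, +0.9708)
∠(n_0, n_2) = 179.98°
δ = |180° − 179.98°| = 0.02°
0.02° ≤ 2α = 22.62°  →  valid

δ = 0.02°, valid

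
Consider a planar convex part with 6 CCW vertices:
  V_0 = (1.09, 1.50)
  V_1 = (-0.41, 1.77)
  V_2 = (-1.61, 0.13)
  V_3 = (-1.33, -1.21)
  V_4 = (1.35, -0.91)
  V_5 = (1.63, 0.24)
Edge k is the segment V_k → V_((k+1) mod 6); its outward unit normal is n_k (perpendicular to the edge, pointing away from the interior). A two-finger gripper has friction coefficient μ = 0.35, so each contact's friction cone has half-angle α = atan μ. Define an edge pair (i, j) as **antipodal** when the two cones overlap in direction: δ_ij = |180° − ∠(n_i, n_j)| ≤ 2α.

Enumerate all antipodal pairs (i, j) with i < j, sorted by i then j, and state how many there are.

α = atan 0.35 = 19.29°;  2α = 38.58°
n_0 = (+0.1772, +0.9842)
n_1 = (-0.8070, +0.5905)
n_2 = (-0.9789, -0.2045)
n_3 = (+0.1112, -0.9938)
n_4 = (+0.9716, -0.2366)
n_5 = (+0.9191, +0.3939)
  (0,1): δ = 115.99°  ·
  (0,2): δ = 67.99°  ·
  (0,3): δ = 16.59°  ✓
  (0,4): δ = 86.52°  ·
  (0,5): δ = 123.40°  ·
  (1,2): δ = 132.00°  ·
  (1,3): δ = 47.42°  ·
  (1,4): δ = 22.51°  ✓
  (1,5): δ = 59.39°  ·
  (2,3): δ = 95.42°  ·
  (2,4): δ = 25.49°  ✓
  (2,5): δ = 11.40°  ✓
  (3,4): δ = 110.07°  ·
  (3,5): δ = 73.19°  ·
  (4,5): δ = 143.12°  ·
antipodal pairs: 4

count = 4; pairs: (0,3), (1,4), (2,4), (2,5)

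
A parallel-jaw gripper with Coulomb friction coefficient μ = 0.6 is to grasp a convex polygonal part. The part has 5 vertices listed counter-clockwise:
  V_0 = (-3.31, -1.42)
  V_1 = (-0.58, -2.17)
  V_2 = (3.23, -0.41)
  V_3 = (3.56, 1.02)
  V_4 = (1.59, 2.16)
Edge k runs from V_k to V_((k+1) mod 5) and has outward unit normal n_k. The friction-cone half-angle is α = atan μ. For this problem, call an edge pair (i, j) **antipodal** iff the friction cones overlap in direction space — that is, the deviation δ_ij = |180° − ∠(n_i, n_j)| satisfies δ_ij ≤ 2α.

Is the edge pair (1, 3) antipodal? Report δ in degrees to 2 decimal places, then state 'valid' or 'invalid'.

α = atan 0.6 = 30.96°;  2α = 61.93°
edge 1: e_1 = (+3.81, +1.76);  n_1 = (+0.4194, -0.9078)
edge 3: e_3 = (-1.97, +1.14);  n_3 = (+0.5009, +0.8655)
∠(n_1, n_3) = 125.15°
δ = |180° − 125.15°| = 54.85°
54.85° ≤ 2α = 61.93°  →  valid

δ = 54.85°, valid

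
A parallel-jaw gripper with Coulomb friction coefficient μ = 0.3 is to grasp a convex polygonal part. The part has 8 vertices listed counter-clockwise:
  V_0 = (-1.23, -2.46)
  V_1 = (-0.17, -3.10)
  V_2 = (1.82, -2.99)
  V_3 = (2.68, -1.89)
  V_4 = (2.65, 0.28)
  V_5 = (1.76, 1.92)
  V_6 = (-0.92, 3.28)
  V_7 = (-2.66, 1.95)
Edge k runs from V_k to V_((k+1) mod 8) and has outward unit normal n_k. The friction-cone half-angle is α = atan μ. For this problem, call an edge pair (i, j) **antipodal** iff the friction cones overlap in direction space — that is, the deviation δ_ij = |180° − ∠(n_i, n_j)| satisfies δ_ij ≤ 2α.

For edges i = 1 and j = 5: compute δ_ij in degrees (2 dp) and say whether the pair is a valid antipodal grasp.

α = atan 0.3 = 16.70°;  2α = 33.40°
edge 1: e_1 = (+1.99, +0.11);  n_1 = (+0.0552, -0.9985)
edge 5: e_5 = (-2.68, +1.36);  n_5 = (+0.4525, +0.8917)
∠(n_1, n_5) = 149.93°
δ = |180° − 149.93°| = 30.07°
30.07° ≤ 2α = 33.40°  →  valid

δ = 30.07°, valid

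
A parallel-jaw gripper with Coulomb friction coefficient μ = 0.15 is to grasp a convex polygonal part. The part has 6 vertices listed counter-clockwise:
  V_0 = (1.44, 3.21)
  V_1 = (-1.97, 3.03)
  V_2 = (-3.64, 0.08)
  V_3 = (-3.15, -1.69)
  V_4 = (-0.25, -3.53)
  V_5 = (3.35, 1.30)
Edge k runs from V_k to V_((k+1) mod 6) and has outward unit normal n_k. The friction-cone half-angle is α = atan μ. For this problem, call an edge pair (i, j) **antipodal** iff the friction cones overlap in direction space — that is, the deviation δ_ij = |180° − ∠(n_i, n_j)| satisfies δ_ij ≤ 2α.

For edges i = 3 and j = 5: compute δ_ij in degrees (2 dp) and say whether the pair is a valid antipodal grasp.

α = atan 0.15 = 8.53°;  2α = 17.06°
edge 3: e_3 = (+2.90, -1.84);  n_3 = (-0.5357, -0.8444)
edge 5: e_5 = (-1.91, +1.91);  n_5 = (+0.7071, +0.7071)
∠(n_3, n_5) = 167.39°
δ = |180° − 167.39°| = 12.61°
12.61° ≤ 2α = 17.06°  →  valid

δ = 12.61°, valid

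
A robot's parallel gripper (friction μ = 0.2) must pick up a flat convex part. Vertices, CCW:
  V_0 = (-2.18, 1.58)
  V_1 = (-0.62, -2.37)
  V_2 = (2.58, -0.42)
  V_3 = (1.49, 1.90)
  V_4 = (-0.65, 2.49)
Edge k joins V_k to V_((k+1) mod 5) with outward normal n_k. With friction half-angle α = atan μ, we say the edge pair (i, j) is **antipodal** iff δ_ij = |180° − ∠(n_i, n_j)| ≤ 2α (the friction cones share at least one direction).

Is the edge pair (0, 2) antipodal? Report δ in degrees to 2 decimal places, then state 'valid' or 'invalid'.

δ = 3.61°, valid

α = atan 0.2 = 11.31°;  2α = 22.62°
edge 0: e_0 = (+1.56, -3.95);  n_0 = (-0.9301, -0.3673)
edge 2: e_2 = (-1.09, +2.32);  n_2 = (+0.9051, +0.4252)
∠(n_0, n_2) = 176.39°
δ = |180° − 176.39°| = 3.61°
3.61° ≤ 2α = 22.62°  →  valid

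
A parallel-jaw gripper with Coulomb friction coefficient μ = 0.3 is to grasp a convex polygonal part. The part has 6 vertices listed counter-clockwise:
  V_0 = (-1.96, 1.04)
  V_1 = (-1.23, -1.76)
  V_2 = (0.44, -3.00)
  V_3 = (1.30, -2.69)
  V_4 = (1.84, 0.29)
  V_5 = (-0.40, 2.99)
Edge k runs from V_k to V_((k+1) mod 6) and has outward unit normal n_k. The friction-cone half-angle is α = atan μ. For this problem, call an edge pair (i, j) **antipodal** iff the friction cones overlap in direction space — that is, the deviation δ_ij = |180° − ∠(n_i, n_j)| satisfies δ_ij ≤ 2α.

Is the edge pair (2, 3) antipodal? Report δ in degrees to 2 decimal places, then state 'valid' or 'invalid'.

δ = 120.09°, invalid

α = atan 0.3 = 16.70°;  2α = 33.40°
edge 2: e_2 = (+0.86, +0.31);  n_2 = (+0.3391, -0.9407)
edge 3: e_3 = (+0.54, +2.98);  n_3 = (+0.9840, -0.1783)
∠(n_2, n_3) = 59.91°
δ = |180° − 59.91°| = 120.09°
120.09° > 2α = 33.40°  →  invalid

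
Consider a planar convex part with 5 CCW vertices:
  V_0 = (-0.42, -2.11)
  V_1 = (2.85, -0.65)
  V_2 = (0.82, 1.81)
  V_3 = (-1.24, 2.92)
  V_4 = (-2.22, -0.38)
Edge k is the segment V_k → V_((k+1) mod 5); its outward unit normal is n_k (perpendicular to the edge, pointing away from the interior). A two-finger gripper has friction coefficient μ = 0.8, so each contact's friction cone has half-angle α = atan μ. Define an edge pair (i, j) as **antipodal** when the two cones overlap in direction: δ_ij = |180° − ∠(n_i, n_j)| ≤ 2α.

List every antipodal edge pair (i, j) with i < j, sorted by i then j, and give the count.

count = 6; pairs: (0,1), (0,2), (0,3), (1,3), (1,4), (2,4)

α = atan 0.8 = 38.66°;  2α = 77.32°
n_0 = (+0.4077, -0.9131)
n_1 = (+0.7713, +0.6365)
n_2 = (+0.4744, +0.8803)
n_3 = (-0.9586, +0.2847)
n_4 = (-0.6929, -0.7210)
  (0,1): δ = 74.53°  ✓
  (0,2): δ = 52.38°  ✓
  (0,3): δ = 49.40°  ✓
  (0,4): δ = 112.08°  ·
  (1,2): δ = 157.85°  ·
  (1,3): δ = 56.07°  ✓
  (1,4): δ = 6.61°  ✓
  (2,3): δ = 78.22°  ·
  (2,4): δ = 15.55°  ✓
  (3,4): δ = 117.32°  ·
antipodal pairs: 6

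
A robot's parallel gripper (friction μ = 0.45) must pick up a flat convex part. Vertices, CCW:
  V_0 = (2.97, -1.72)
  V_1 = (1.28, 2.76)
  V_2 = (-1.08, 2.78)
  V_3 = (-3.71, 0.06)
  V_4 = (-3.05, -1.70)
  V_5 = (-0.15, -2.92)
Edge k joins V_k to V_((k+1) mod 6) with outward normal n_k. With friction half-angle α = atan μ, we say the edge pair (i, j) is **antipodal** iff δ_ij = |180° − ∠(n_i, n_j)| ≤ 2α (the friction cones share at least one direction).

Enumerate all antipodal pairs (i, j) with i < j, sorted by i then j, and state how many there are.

α = atan 0.45 = 24.23°;  2α = 48.46°
n_0 = (+0.9356, +0.3530)
n_1 = (+0.0085, +1.0000)
n_2 = (-0.7189, +0.6951)
n_3 = (-0.9363, -0.3511)
n_4 = (-0.3878, -0.9218)
n_5 = (+0.3590, -0.9333)
  (0,1): δ = 111.15°  ·
  (0,2): δ = 64.70°  ·
  (0,3): δ = 0.11°  ✓
  (0,4): δ = 46.52°  ✓
  (0,5): δ = 90.37°  ·
  (1,2): δ = 133.55°  ·
  (1,3): δ = 68.96°  ·
  (1,4): δ = 22.33°  ✓
  (1,5): δ = 21.52°  ✓
  (2,3): δ = 115.41°  ·
  (2,4): δ = 68.78°  ·
  (2,5): δ = 24.93°  ✓
  (3,4): δ = 133.37°  ·
  (3,5): δ = 89.52°  ·
  (4,5): δ = 136.15°  ·
antipodal pairs: 5

count = 5; pairs: (0,3), (0,4), (1,4), (1,5), (2,5)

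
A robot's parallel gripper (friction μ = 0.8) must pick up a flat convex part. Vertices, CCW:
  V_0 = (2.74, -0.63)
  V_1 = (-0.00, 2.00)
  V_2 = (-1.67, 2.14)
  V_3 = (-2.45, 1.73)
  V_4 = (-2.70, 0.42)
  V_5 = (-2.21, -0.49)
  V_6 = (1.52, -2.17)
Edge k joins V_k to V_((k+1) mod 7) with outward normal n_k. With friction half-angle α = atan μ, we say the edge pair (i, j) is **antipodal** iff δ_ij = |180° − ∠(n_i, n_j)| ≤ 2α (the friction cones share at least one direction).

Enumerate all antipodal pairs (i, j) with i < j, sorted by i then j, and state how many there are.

count = 10; pairs: (0,3), (0,4), (0,5), (1,4), (1,5), (1,6), (2,5), (2,6), (3,6), (4,6)

α = atan 0.8 = 38.66°;  2α = 77.32°
n_0 = (+0.6925, +0.7214)
n_1 = (+0.0835, +0.9965)
n_2 = (-0.4653, +0.8852)
n_3 = (-0.9823, +0.1875)
n_4 = (-0.8805, -0.4741)
n_5 = (-0.4107, -0.9118)
n_6 = (+0.7838, -0.6210)
  (0,1): δ = 140.97°  ·
  (0,2): δ = 108.45°  ·
  (0,3): δ = 56.98°  ✓
  (0,4): δ = 17.87°  ✓
  (0,5): δ = 19.58°  ✓
  (0,6): δ = 95.44°  ·
  (1,2): δ = 147.48°  ·
  (1,3): δ = 96.01°  ·
  (1,4): δ = 56.91°  ✓
  (1,5): δ = 19.45°  ✓
  (1,6): δ = 56.41°  ✓
  (2,3): δ = 128.53°  ·
  (2,4): δ = 89.43°  ·
  (2,5): δ = 51.98°  ✓
  (2,6): δ = 23.89°  ✓
  (3,4): δ = 140.89°  ·
  (3,5): δ = 103.44°  ·
  (3,6): δ = 27.58°  ✓
  (4,5): δ = 142.55°  ·
  (4,6): δ = 66.69°  ✓
  (5,6): δ = 104.14°  ·
antipodal pairs: 10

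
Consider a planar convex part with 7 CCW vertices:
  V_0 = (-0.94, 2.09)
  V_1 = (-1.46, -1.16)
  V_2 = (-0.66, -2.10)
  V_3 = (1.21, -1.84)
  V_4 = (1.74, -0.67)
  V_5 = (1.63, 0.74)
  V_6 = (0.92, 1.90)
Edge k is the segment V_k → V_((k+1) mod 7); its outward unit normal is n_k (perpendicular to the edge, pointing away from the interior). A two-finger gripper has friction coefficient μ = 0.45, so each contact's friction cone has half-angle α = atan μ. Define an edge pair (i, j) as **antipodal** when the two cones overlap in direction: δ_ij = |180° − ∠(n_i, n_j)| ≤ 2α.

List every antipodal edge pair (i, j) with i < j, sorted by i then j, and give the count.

α = atan 0.45 = 24.23°;  2α = 48.46°
n_0 = (-0.9874, +0.1580)
n_1 = (-0.7615, -0.6481)
n_2 = (+0.1377, -0.9905)
n_3 = (+0.9109, -0.4126)
n_4 = (+0.9970, +0.0778)
n_5 = (+0.8529, +0.5220)
n_6 = (+0.1016, +0.9948)
  (0,1): δ = 130.51°  ·
  (0,2): δ = 72.99°  ·
  (0,3): δ = 15.28°  ✓
  (0,4): δ = 13.55°  ✓
  (0,5): δ = 40.56°  ✓
  (0,6): δ = 93.26°  ·
  (1,2): δ = 122.48°  ·
  (1,3): δ = 64.77°  ·
  (1,4): δ = 35.94°  ✓
  (1,5): δ = 8.93°  ✓
  (1,6): δ = 43.77°  ✓
  (2,3): δ = 122.29°  ·
  (2,4): δ = 93.45°  ·
  (2,5): δ = 66.45°  ·
  (2,6): δ = 13.75°  ✓
  (3,4): δ = 151.17°  ·
  (3,5): δ = 124.16°  ·
  (3,6): δ = 71.46°  ·
  (4,5): δ = 152.99°  ·
  (4,6): δ = 100.29°  ·
  (5,6): δ = 127.30°  ·
antipodal pairs: 7

count = 7; pairs: (0,3), (0,4), (0,5), (1,4), (1,5), (1,6), (2,6)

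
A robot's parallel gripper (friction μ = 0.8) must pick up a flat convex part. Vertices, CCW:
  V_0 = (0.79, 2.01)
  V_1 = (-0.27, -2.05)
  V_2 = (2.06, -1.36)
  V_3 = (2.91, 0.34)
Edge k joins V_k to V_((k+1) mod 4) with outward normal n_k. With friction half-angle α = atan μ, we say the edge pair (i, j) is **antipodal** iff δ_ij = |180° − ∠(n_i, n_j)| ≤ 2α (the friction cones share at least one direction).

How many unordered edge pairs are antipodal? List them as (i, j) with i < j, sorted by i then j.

α = atan 0.8 = 38.66°;  2α = 77.32°
n_0 = (-0.9676, +0.2526)
n_1 = (+0.2839, -0.9588)
n_2 = (+0.8944, -0.4472)
n_3 = (+0.6188, +0.7855)
  (0,1): δ = 58.87°  ✓
  (0,2): δ = 11.93°  ✓
  (0,3): δ = 66.40°  ✓
  (1,2): δ = 133.06°  ·
  (1,3): δ = 54.72°  ✓
  (2,3): δ = 101.66°  ·
antipodal pairs: 4

count = 4; pairs: (0,1), (0,2), (0,3), (1,3)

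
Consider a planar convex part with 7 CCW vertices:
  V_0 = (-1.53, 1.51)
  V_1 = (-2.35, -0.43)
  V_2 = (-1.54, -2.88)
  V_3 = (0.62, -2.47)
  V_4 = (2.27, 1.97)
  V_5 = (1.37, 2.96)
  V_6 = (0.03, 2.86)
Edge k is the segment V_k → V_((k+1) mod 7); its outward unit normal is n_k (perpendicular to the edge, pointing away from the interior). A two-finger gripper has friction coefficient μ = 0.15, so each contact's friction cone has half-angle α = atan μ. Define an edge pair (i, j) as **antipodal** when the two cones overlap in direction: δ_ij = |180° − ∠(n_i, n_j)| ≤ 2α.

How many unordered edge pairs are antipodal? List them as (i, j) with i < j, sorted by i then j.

α = atan 0.15 = 8.53°;  2α = 17.06°
n_0 = (-0.9211, +0.3893)
n_1 = (-0.9495, -0.3139)
n_2 = (+0.1865, -0.9825)
n_3 = (+0.9374, -0.3483)
n_4 = (+0.7399, +0.6727)
n_5 = (-0.0744, +0.9972)
n_6 = (-0.6544, +0.7562)
  (0,1): δ = 138.79°  ·
  (0,2): δ = 56.34°  ·
  (0,3): δ = 2.53°  ✓
  (0,4): δ = 65.19°  ·
  (0,5): δ = 117.18°  ·
  (0,6): δ = 153.79°  ·
  (1,2): δ = 97.55°  ·
  (1,3): δ = 38.68°  ·
  (1,4): δ = 23.98°  ·
  (1,5): δ = 75.97°  ·
  (1,6): δ = 112.58°  ·
  (2,3): δ = 121.13°  ·
  (2,4): δ = 58.47°  ·
  (2,5): δ = 6.48°  ✓
  (2,6): δ = 30.12°  ·
  (3,4): δ = 117.34°  ·
  (3,5): δ = 65.35°  ·
  (3,6): δ = 28.74°  ·
  (4,5): δ = 128.01°  ·
  (4,6): δ = 91.40°  ·
  (5,6): δ = 143.40°  ·
antipodal pairs: 2

count = 2; pairs: (0,3), (2,5)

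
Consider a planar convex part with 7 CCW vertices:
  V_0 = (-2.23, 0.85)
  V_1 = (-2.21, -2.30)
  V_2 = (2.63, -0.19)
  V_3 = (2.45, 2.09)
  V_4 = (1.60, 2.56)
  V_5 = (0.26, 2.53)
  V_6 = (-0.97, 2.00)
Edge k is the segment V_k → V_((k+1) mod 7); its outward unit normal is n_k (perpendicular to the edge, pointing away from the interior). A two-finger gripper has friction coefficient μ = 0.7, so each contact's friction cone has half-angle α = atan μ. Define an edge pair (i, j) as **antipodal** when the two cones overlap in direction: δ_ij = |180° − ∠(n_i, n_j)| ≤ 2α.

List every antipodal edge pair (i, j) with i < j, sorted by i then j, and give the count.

count = 8; pairs: (0,1), (0,2), (0,3), (1,3), (1,4), (1,5), (1,6), (2,6)

α = atan 0.7 = 34.99°;  2α = 69.98°
n_0 = (-1.0000, -0.0063)
n_1 = (+0.3996, -0.9167)
n_2 = (+0.9969, +0.0787)
n_3 = (+0.4839, +0.8751)
n_4 = (-0.0224, +0.9997)
n_5 = (-0.3957, +0.9184)
n_6 = (-0.6741, +0.7386)
  (0,1): δ = 66.81°  ✓
  (0,2): δ = 4.15°  ✓
  (0,3): δ = 60.70°  ✓
  (0,4): δ = 90.92°  ·
  (0,5): δ = 112.95°  ·
  (0,6): δ = 132.02°  ·
  (1,2): δ = 109.04°  ·
  (1,3): δ = 52.49°  ✓
  (1,4): δ = 22.27°  ✓
  (1,5): δ = 0.24°  ✓
  (1,6): δ = 18.83°  ✓
  (2,3): δ = 123.45°  ·
  (2,4): δ = 93.23°  ·
  (2,5): δ = 71.20°  ·
  (2,6): δ = 52.13°  ✓
  (3,4): δ = 149.78°  ·
  (3,5): δ = 127.75°  ·
  (3,6): δ = 108.67°  ·
  (4,5): δ = 157.97°  ·
  (4,6): δ = 138.90°  ·
  (5,6): δ = 160.92°  ·
antipodal pairs: 8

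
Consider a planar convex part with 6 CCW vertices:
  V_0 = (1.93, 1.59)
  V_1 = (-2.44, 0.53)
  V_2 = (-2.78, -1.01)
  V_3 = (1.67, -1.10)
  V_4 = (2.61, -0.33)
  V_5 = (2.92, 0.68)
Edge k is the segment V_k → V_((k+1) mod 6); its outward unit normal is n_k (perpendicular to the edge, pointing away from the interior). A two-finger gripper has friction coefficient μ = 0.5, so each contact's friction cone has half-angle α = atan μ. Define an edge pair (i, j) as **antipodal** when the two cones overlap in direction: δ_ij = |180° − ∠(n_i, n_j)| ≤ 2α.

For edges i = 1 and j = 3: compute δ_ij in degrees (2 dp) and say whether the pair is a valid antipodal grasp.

δ = 38.23°, valid

α = atan 0.5 = 26.57°;  2α = 53.13°
edge 1: e_1 = (-0.34, -1.54);  n_1 = (-0.9765, +0.2156)
edge 3: e_3 = (+0.94, +0.77);  n_3 = (+0.6337, -0.7736)
∠(n_1, n_3) = 141.77°
δ = |180° − 141.77°| = 38.23°
38.23° ≤ 2α = 53.13°  →  valid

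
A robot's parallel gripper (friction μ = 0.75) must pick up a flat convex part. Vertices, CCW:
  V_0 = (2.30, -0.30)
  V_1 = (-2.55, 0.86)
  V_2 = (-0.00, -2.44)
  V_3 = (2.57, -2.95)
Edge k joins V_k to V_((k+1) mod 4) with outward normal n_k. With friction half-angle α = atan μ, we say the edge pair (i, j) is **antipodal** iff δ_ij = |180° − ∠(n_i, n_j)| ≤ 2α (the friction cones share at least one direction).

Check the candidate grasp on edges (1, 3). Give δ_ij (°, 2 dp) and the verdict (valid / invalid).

α = atan 0.75 = 36.87°;  2α = 73.74°
edge 1: e_1 = (+2.55, -3.30);  n_1 = (-0.7913, -0.6114)
edge 3: e_3 = (-0.27, +2.65);  n_3 = (+0.9948, +0.1014)
∠(n_1, n_3) = 148.12°
δ = |180° − 148.12°| = 31.88°
31.88° ≤ 2α = 73.74°  →  valid

δ = 31.88°, valid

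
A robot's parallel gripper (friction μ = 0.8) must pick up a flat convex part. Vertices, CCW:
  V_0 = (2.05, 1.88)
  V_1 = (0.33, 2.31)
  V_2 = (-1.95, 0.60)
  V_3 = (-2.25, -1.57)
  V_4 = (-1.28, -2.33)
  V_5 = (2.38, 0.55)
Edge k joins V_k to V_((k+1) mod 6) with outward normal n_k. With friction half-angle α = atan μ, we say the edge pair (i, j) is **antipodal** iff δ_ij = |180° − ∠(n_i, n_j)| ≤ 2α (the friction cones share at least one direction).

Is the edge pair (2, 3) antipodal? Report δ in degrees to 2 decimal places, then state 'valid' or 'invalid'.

δ = 120.21°, invalid

α = atan 0.8 = 38.66°;  2α = 77.32°
edge 2: e_2 = (-0.30, -2.17);  n_2 = (-0.9906, +0.1369)
edge 3: e_3 = (+0.97, -0.76);  n_3 = (-0.6167, -0.7872)
∠(n_2, n_3) = 59.79°
δ = |180° − 59.79°| = 120.21°
120.21° > 2α = 77.32°  →  invalid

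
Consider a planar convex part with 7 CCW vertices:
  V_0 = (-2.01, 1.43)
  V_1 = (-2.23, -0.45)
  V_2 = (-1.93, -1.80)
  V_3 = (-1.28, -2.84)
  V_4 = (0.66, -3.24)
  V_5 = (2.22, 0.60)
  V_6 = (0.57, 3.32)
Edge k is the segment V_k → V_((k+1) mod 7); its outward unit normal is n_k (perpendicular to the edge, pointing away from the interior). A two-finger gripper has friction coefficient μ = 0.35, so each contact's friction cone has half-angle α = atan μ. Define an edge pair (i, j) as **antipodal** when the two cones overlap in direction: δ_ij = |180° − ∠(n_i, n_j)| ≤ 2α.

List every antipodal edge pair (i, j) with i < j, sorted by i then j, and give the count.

count = 6; pairs: (0,4), (0,5), (1,4), (1,5), (2,5), (4,6)

α = atan 0.35 = 19.29°;  2α = 38.58°
n_0 = (-0.9932, +0.1162)
n_1 = (-0.9762, -0.2169)
n_2 = (-0.8480, -0.5300)
n_3 = (-0.2019, -0.9794)
n_4 = (+0.9265, -0.3764)
n_5 = (+0.8550, +0.5186)
n_6 = (-0.5910, +0.8067)
  (0,1): δ = 160.80°  ·
  (0,2): δ = 141.32°  ·
  (0,3): δ = 94.98°  ·
  (0,4): δ = 15.43°  ✓
  (0,5): δ = 37.92°  ✓
  (0,6): δ = 132.90°  ·
  (1,2): δ = 160.52°  ·
  (1,3): δ = 114.18°  ·
  (1,4): δ = 34.64°  ✓
  (1,5): δ = 18.71°  ✓
  (1,6): δ = 113.70°  ·
  (2,3): δ = 133.66°  ·
  (2,4): δ = 54.11°  ·
  (2,5): δ = 0.76°  ✓
  (2,6): δ = 94.22°  ·
  (3,4): δ = 100.46°  ·
  (3,5): δ = 47.11°  ·
  (3,6): δ = 47.88°  ·
  (4,5): δ = 126.65°  ·
  (4,6): δ = 31.67°  ✓
  (5,6): δ = 85.02°  ·
antipodal pairs: 6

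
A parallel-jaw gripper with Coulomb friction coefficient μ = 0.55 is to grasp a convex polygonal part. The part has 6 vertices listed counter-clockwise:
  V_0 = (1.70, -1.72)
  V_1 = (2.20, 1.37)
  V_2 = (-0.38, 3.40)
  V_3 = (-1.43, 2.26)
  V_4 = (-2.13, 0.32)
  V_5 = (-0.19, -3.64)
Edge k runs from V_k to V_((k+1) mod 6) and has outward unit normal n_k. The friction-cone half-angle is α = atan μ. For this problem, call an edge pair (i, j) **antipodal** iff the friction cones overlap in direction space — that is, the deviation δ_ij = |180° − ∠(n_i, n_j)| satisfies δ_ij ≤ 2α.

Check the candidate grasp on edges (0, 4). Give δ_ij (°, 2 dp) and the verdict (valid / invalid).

δ = 35.29°, valid

α = atan 0.55 = 28.81°;  2α = 57.62°
edge 0: e_0 = (+0.50, +3.09);  n_0 = (+0.9872, -0.1597)
edge 4: e_4 = (+1.94, -3.96);  n_4 = (-0.8980, -0.4399)
∠(n_0, n_4) = 144.71°
δ = |180° − 144.71°| = 35.29°
35.29° ≤ 2α = 57.62°  →  valid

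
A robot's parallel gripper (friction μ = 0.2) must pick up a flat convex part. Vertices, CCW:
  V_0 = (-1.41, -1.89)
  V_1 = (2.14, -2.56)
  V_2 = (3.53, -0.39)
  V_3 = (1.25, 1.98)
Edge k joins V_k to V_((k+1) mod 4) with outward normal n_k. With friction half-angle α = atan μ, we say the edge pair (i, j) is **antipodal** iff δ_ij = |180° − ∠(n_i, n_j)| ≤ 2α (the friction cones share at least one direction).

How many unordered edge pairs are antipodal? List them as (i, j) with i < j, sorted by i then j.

α = atan 0.2 = 11.31°;  2α = 22.62°
n_0 = (-0.1855, -0.9827)
n_1 = (+0.8421, -0.5394)
n_2 = (+0.7207, +0.6933)
n_3 = (-0.8241, +0.5664)
  (0,1): δ = 111.95°  ·
  (0,2): δ = 35.42°  ·
  (0,3): δ = 66.19°  ·
  (1,2): δ = 103.47°  ·
  (1,3): δ = 1.86°  ✓
  (2,3): δ = 78.39°  ·
antipodal pairs: 1

count = 1; pairs: (1,3)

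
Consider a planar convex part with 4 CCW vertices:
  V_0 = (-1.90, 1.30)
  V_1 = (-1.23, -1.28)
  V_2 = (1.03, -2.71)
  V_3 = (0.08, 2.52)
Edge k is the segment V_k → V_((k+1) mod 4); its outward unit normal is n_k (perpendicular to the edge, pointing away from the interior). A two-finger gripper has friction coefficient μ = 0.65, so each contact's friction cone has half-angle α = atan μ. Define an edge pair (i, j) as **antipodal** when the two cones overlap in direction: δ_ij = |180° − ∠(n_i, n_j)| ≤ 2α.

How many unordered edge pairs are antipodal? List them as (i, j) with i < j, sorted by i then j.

count = 3; pairs: (0,2), (1,2), (1,3)

α = atan 0.65 = 33.02°;  2α = 66.05°
n_0 = (-0.9679, -0.2514)
n_1 = (-0.5347, -0.8450)
n_2 = (+0.9839, +0.1787)
n_3 = (-0.5246, +0.8514)
  (0,1): δ = 136.88°  ·
  (0,2): δ = 4.26°  ✓
  (0,3): δ = 107.08°  ·
  (1,2): δ = 47.38°  ✓
  (1,3): δ = 63.96°  ✓
  (2,3): δ = 68.66°  ·
antipodal pairs: 3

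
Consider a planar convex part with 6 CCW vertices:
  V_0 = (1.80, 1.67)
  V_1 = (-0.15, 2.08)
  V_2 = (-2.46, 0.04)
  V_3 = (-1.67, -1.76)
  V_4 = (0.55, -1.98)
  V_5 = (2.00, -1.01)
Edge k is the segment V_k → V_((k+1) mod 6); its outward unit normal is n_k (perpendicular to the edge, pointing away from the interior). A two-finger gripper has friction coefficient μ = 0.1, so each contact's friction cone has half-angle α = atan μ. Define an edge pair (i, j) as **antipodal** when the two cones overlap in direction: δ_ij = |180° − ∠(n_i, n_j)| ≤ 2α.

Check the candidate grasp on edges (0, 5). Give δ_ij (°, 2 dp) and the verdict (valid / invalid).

δ = 106.14°, invalid

α = atan 0.1 = 5.71°;  2α = 11.42°
edge 0: e_0 = (-1.95, +0.41);  n_0 = (+0.2058, +0.9786)
edge 5: e_5 = (-0.20, +2.68);  n_5 = (+0.9972, +0.0744)
∠(n_0, n_5) = 73.86°
δ = |180° − 73.86°| = 106.14°
106.14° > 2α = 11.42°  →  invalid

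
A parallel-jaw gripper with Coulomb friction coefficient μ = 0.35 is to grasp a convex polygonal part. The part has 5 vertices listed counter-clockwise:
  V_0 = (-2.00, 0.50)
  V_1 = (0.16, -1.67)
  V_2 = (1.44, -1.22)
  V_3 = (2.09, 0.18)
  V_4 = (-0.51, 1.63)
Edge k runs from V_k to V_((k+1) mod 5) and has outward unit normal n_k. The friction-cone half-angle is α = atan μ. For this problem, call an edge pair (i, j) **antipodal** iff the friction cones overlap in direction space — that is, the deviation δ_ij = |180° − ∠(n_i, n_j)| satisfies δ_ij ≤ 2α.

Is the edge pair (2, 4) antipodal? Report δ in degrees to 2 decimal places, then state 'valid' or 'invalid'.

α = atan 0.35 = 19.29°;  2α = 38.58°
edge 2: e_2 = (+0.65, +1.40);  n_2 = (+0.9070, -0.4211)
edge 4: e_4 = (-1.49, -1.13);  n_4 = (-0.6043, +0.7968)
∠(n_2, n_4) = 152.08°
δ = |180° − 152.08°| = 27.92°
27.92° ≤ 2α = 38.58°  →  valid

δ = 27.92°, valid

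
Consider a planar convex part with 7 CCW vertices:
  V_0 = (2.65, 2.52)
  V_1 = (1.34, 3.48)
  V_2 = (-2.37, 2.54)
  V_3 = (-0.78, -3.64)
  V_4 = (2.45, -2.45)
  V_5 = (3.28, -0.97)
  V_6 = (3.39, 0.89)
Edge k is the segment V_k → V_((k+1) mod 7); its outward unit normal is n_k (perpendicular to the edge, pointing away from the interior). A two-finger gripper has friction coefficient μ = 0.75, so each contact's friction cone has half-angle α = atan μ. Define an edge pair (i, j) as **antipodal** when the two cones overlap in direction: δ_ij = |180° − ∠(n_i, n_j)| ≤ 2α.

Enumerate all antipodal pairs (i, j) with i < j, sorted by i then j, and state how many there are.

count = 8; pairs: (0,2), (0,3), (1,3), (1,4), (1,5), (2,4), (2,5), (2,6)

α = atan 0.75 = 36.87°;  2α = 73.74°
n_0 = (+0.5911, +0.8066)
n_1 = (-0.2456, +0.9694)
n_2 = (-0.9685, -0.2492)
n_3 = (+0.3457, -0.9383)
n_4 = (+0.8722, -0.4891)
n_5 = (+0.9983, -0.0590)
n_6 = (+0.9106, +0.4134)
  (0,1): δ = 129.55°  ·
  (0,2): δ = 39.34°  ✓
  (0,3): δ = 56.46°  ✓
  (0,4): δ = 96.95°  ·
  (0,5): δ = 122.85°  ·
  (0,6): δ = 150.65°  ·
  (1,2): δ = 89.79°  ·
  (1,3): δ = 6.01°  ✓
  (1,4): δ = 46.50°  ✓
  (1,5): δ = 72.40°  ✓
  (1,6): δ = 100.20°  ·
  (2,3): δ = 84.20°  ·
  (2,4): δ = 43.71°  ✓
  (2,5): δ = 17.81°  ✓
  (2,6): δ = 9.99°  ✓
  (3,4): δ = 139.51°  ·
  (3,5): δ = 113.61°  ·
  (3,6): δ = 85.81°  ·
  (4,5): δ = 154.10°  ·
  (4,6): δ = 126.30°  ·
  (5,6): δ = 152.20°  ·
antipodal pairs: 8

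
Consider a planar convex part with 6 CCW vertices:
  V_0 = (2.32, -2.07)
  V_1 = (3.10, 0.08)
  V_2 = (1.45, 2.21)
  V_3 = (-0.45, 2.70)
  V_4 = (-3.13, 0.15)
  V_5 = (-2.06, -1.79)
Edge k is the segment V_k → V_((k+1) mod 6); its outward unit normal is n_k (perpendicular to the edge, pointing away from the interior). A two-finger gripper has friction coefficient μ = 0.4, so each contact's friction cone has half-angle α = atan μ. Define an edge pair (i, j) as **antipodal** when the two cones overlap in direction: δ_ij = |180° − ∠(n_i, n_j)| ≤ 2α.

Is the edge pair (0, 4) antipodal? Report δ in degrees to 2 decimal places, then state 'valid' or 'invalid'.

α = atan 0.4 = 21.80°;  2α = 43.60°
edge 0: e_0 = (+0.78, +2.15);  n_0 = (+0.9400, -0.3410)
edge 4: e_4 = (+1.07, -1.94);  n_4 = (-0.8756, -0.4830)
∠(n_0, n_4) = 131.18°
δ = |180° − 131.18°| = 48.82°
48.82° > 2α = 43.60°  →  invalid

δ = 48.82°, invalid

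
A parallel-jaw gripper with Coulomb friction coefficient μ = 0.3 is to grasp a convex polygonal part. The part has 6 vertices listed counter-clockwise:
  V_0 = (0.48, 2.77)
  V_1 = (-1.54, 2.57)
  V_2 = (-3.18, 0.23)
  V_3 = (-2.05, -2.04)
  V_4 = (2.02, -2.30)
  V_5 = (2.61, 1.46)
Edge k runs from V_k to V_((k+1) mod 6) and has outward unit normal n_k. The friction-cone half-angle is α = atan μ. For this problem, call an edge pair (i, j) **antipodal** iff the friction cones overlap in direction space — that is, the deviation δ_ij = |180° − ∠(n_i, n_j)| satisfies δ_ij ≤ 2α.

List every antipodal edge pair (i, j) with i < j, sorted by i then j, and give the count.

count = 4; pairs: (0,3), (1,4), (2,5), (3,5)

α = atan 0.3 = 16.70°;  2α = 33.40°
n_0 = (-0.0985, +0.9951)
n_1 = (-0.8189, +0.5739)
n_2 = (-0.8952, -0.4456)
n_3 = (-0.0638, -0.9980)
n_4 = (+0.9879, -0.1550)
n_5 = (+0.5239, +0.8518)
  (0,1): δ = 130.68°  ·
  (0,2): δ = 69.19°  ·
  (0,3): δ = 9.31°  ✓
  (0,4): δ = 75.43°  ·
  (0,5): δ = 142.75°  ·
  (1,2): δ = 118.51°  ·
  (1,3): δ = 58.63°  ·
  (1,4): δ = 26.11°  ✓
  (1,5): δ = 93.43°  ·
  (2,3): δ = 120.12°  ·
  (2,4): δ = 35.38°  ·
  (2,5): δ = 31.94°  ✓
  (3,4): δ = 95.26°  ·
  (3,5): δ = 27.94°  ✓
  (4,5): δ = 112.67°  ·
antipodal pairs: 4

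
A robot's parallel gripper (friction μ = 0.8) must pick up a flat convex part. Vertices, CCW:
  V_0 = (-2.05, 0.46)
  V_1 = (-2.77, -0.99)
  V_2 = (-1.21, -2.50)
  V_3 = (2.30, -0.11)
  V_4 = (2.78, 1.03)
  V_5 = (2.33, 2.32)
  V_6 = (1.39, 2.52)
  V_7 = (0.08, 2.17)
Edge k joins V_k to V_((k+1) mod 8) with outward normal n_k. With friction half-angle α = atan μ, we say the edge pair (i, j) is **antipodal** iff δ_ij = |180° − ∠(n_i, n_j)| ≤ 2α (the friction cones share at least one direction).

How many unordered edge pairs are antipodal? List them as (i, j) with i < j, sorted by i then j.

count = 13; pairs: (0,2), (0,3), (0,4), (1,3), (1,4), (1,5), (1,6), (2,5), (2,6), (2,7), (3,6), (3,7), (4,7)

α = atan 0.8 = 38.66°;  2α = 77.32°
n_0 = (-0.8957, +0.4447)
n_1 = (-0.6955, -0.7185)
n_2 = (+0.5628, -0.8266)
n_3 = (+0.9216, -0.3881)
n_4 = (+0.9442, +0.3294)
n_5 = (+0.2081, +0.9781)
n_6 = (-0.2581, +0.9661)
n_7 = (-0.6260, +0.7798)
  (0,1): δ = 107.66°  ·
  (0,2): δ = 29.34°  ✓
  (0,3): δ = 3.57°  ✓
  (0,4): δ = 45.64°  ✓
  (0,5): δ = 104.40°  ·
  (0,6): δ = 131.37°  ·
  (0,7): δ = 155.16°  ·
  (1,2): δ = 101.68°  ·
  (1,3): δ = 68.77°  ✓
  (1,4): δ = 26.70°  ✓
  (1,5): δ = 32.06°  ✓
  (1,6): δ = 59.03°  ✓
  (1,7): δ = 82.83°  ·
  (2,3): δ = 147.09°  ·
  (2,4): δ = 105.02°  ·
  (2,5): δ = 46.26°  ✓
  (2,6): δ = 19.29°  ✓
  (2,7): δ = 4.51°  ✓
  (3,4): δ = 137.94°  ·
  (3,5): δ = 79.18°  ·
  (3,6): δ = 52.21°  ✓
  (3,7): δ = 28.41°  ✓
  (4,5): δ = 121.24°  ·
  (4,6): δ = 94.27°  ·
  (4,7): δ = 70.47°  ✓
  (5,6): δ = 153.03°  ·
  (5,7): δ = 129.23°  ·
  (6,7): δ = 156.20°  ·
antipodal pairs: 13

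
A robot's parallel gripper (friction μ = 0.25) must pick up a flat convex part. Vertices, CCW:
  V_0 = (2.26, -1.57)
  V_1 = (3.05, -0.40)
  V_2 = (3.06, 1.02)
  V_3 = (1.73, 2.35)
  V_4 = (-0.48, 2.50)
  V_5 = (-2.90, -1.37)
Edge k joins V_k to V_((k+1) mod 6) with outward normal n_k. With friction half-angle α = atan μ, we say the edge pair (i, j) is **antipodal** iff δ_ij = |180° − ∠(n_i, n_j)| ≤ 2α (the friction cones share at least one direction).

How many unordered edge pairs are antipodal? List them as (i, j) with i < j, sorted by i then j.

α = atan 0.25 = 14.04°;  2α = 28.07°
n_0 = (+0.8288, -0.5596)
n_1 = (+1.0000, -0.0070)
n_2 = (+0.7071, +0.7071)
n_3 = (+0.0677, +0.9977)
n_4 = (-0.8479, +0.5302)
n_5 = (-0.0387, -0.9992)
  (0,1): δ = 146.38°  ·
  (0,2): δ = 100.97°  ·
  (0,3): δ = 59.86°  ·
  (0,4): δ = 2.01°  ✓
  (0,5): δ = 121.81°  ·
  (1,2): δ = 134.60°  ·
  (1,3): δ = 93.48°  ·
  (1,4): δ = 31.62°  ·
  (1,5): δ = 88.18°  ·
  (2,3): δ = 138.88°  ·
  (2,4): δ = 77.02°  ·
  (2,5): δ = 42.78°  ·
  (3,4): δ = 118.14°  ·
  (3,5): δ = 1.66°  ✓
  (4,5): δ = 60.20°  ·
antipodal pairs: 2

count = 2; pairs: (0,4), (3,5)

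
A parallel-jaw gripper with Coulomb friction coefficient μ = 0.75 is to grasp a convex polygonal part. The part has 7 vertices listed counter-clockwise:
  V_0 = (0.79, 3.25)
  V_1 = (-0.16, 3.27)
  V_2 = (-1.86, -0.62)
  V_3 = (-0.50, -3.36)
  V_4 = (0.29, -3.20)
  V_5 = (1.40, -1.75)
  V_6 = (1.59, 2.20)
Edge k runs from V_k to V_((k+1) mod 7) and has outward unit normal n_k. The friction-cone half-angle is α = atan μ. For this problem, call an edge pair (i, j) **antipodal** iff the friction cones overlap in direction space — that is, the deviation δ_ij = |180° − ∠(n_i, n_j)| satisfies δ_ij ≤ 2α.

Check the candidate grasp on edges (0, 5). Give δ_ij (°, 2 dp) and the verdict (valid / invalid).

δ = 88.45°, invalid

α = atan 0.75 = 36.87°;  2α = 73.74°
edge 0: e_0 = (-0.95, +0.02);  n_0 = (+0.0210, +0.9998)
edge 5: e_5 = (+0.19, +3.95);  n_5 = (+0.9988, -0.0480)
∠(n_0, n_5) = 91.55°
δ = |180° − 91.55°| = 88.45°
88.45° > 2α = 73.74°  →  invalid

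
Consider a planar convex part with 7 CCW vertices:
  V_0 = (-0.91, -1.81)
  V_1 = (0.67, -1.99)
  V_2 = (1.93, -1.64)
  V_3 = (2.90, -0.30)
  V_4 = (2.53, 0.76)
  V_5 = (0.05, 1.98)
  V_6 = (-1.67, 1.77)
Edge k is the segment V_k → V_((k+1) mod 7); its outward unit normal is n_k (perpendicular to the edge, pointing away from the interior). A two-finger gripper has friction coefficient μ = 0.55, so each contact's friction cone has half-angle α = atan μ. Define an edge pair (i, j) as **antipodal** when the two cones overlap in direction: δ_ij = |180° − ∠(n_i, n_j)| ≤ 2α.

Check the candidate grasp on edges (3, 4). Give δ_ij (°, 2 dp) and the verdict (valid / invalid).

α = atan 0.55 = 28.81°;  2α = 57.62°
edge 3: e_3 = (-0.37, +1.06);  n_3 = (+0.9441, +0.3296)
edge 4: e_4 = (-2.48, +1.22);  n_4 = (+0.4414, +0.8973)
∠(n_3, n_4) = 44.56°
δ = |180° − 44.56°| = 135.44°
135.44° > 2α = 57.62°  →  invalid

δ = 135.44°, invalid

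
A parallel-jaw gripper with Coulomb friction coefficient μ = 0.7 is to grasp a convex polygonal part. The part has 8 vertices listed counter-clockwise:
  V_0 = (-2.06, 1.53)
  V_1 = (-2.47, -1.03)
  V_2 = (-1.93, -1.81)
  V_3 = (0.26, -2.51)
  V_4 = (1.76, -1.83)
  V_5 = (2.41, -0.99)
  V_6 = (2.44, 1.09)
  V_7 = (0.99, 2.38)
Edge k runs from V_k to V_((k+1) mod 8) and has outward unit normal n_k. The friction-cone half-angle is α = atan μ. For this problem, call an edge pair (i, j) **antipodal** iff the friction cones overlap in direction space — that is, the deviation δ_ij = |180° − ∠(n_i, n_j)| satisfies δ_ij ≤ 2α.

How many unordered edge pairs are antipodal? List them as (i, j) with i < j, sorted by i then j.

count = 11; pairs: (0,3), (0,4), (0,5), (0,6), (1,5), (1,6), (2,6), (2,7), (3,6), (3,7), (4,7)

α = atan 0.7 = 34.99°;  2α = 69.98°
n_0 = (-0.9874, +0.1581)
n_1 = (-0.8222, -0.5692)
n_2 = (-0.3045, -0.9525)
n_3 = (+0.4129, -0.9108)
n_4 = (+0.7909, -0.6120)
n_5 = (+0.9999, -0.0144)
n_6 = (+0.6647, +0.7471)
n_7 = (-0.2685, +0.9633)
  (0,1): δ = 136.21°  ·
  (0,2): δ = 98.63°  ·
  (0,3): δ = 56.51°  ✓
  (0,4): δ = 28.63°  ✓
  (0,5): δ = 8.27°  ✓
  (0,6): δ = 57.44°  ✓
  (0,7): δ = 114.67°  ·
  (1,2): δ = 142.42°  ·
  (1,3): δ = 100.31°  ·
  (1,4): δ = 72.43°  ·
  (1,5): δ = 35.52°  ✓
  (1,6): δ = 13.65°  ✓
  (1,7): δ = 70.88°  ·
  (2,3): δ = 137.89°  ·
  (2,4): δ = 110.01°  ·
  (2,5): δ = 73.10°  ·
  (2,6): δ = 23.93°  ✓
  (2,7): δ = 33.30°  ✓
  (3,4): δ = 152.12°  ·
  (3,5): δ = 115.21°  ·
  (3,6): δ = 66.04°  ✓
  (3,7): δ = 8.81°  ✓
  (4,5): δ = 143.09°  ·
  (4,6): δ = 93.93°  ·
  (4,7): δ = 36.69°  ✓
  (5,6): δ = 130.83°  ·
  (5,7): δ = 73.60°  ·
  (6,7): δ = 122.77°  ·
antipodal pairs: 11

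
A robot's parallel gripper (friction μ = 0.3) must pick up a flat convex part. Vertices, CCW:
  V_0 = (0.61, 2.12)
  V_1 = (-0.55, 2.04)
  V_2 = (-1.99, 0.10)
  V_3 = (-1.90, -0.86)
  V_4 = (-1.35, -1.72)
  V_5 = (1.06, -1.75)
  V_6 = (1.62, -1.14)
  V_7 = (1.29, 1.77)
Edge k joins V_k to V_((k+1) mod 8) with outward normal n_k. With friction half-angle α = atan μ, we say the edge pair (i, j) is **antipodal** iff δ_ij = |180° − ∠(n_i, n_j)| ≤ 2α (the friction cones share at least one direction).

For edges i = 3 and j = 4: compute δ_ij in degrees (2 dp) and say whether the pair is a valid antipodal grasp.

δ = 123.31°, invalid

α = atan 0.3 = 16.70°;  2α = 33.40°
edge 3: e_3 = (+0.55, -0.86);  n_3 = (-0.8424, -0.5388)
edge 4: e_4 = (+2.41, -0.03);  n_4 = (-0.0124, -0.9999)
∠(n_3, n_4) = 56.69°
δ = |180° − 56.69°| = 123.31°
123.31° > 2α = 33.40°  →  invalid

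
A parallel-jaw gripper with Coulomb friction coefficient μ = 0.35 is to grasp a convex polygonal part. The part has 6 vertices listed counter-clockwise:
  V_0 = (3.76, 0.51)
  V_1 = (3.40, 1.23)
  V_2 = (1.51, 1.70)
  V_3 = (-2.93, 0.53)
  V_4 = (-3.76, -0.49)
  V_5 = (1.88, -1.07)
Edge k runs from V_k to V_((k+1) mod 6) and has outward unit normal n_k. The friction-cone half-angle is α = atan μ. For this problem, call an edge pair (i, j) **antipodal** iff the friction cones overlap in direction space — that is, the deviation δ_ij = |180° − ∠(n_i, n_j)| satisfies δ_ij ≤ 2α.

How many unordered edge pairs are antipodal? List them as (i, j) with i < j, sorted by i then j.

count = 4; pairs: (1,4), (2,4), (2,5), (3,5)

α = atan 0.35 = 19.29°;  2α = 38.58°
n_0 = (+0.8944, +0.4472)
n_1 = (+0.2413, +0.9704)
n_2 = (-0.2548, +0.9670)
n_3 = (-0.7756, +0.6312)
n_4 = (-0.1023, -0.9948)
n_5 = (+0.6434, -0.7655)
  (0,1): δ = 130.53°  ·
  (0,2): δ = 101.80°  ·
  (0,3): δ = 65.70°  ·
  (0,4): δ = 57.56°  ·
  (0,5): δ = 103.48°  ·
  (1,2): δ = 151.27°  ·
  (1,3): δ = 115.17°  ·
  (1,4): δ = 8.09°  ✓
  (1,5): δ = 54.01°  ·
  (2,3): δ = 143.90°  ·
  (2,4): δ = 20.63°  ✓
  (2,5): δ = 25.28°  ✓
  (3,4): δ = 56.74°  ·
  (3,5): δ = 10.82°  ✓
  (4,5): δ = 134.08°  ·
antipodal pairs: 4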